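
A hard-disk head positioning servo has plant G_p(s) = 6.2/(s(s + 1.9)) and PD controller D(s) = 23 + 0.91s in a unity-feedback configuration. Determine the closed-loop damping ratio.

ζ = 0.316

Forward path: (23 + 0.91s)·6.2/(s(s+1.9)). The closed-loop characteristic equation is s² + (1.9 + 6.2·0.91)s + 6.2·23 = 0.
That is s² + 7.542s + 142.6 = 0, so ω_n = 11.94 rad/s and ζ = 7.542/(2·11.94) = 0.3158.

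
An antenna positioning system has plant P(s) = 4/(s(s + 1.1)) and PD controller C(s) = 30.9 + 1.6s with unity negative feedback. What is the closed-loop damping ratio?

ζ = 0.337

Forward path: (30.9 + 1.6s)·4/(s(s+1.1)). The closed-loop characteristic equation is s² + (1.1 + 4·1.6)s + 4·30.9 = 0.
That is s² + 7.5s + 123.6 = 0, so ω_n = 11.12 rad/s and ζ = 7.5/(2·11.12) = 0.3373.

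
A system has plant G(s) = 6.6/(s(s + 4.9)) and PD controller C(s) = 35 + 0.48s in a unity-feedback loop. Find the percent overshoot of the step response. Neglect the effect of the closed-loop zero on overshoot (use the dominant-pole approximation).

42.1%

Forward path: (35 + 0.48s)·6.6/(s(s+4.9)). The closed-loop characteristic equation is s² + (4.9 + 6.6·0.48)s + 6.6·35 = 0.
That is s² + 8.068s + 231 = 0, so ω_n = 15.2 rad/s and ζ = 8.068/(2·15.2) = 0.2654.
%OS = 100·exp(−πζ/√(1−ζ²)) = 42.1%.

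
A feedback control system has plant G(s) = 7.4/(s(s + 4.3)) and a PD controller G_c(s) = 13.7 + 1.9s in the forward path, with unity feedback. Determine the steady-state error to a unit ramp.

0.0424

The loop has one pole at the origin (type 1). Velocity error constant K_v = lim_{s→0} s·G_c(s)G(s) = 13.7·7.4/4.3 = 23.58.
Steady-state error to a unit ramp: e_ss = 1/K_v = 0.0424.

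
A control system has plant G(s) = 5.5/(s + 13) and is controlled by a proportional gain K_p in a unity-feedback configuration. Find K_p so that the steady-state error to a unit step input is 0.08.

K_p = 27.2

For a type-0 loop with proportional control, e_ss = 1/(1 + K_p·G(0)).
G(0) = 0.4231. Require 1/(1 + K_p·0.4231) = 0.08, so 1 + 0.4231·K_p = 12.5.
K_p = (12.5 − 1)/0.4231 = 27.2.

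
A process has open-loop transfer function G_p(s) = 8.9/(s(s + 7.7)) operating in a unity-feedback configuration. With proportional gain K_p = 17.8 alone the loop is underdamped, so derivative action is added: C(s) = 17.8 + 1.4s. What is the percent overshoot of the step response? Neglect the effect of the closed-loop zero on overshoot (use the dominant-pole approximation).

1.5%

Forward path: (17.8 + 1.4s)·8.9/(s(s+7.7)). The closed-loop characteristic equation is s² + (7.7 + 8.9·1.4)s + 8.9·17.8 = 0.
That is s² + 20.16s + 158.4 = 0, so ω_n = 12.59 rad/s and ζ = 20.16/(2·12.59) = 0.8009.
%OS = 100·exp(−πζ/√(1−ζ²)) = 1.5%.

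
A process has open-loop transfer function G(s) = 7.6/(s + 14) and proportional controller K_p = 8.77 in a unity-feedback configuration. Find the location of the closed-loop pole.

s = -80.65

Closed-loop transfer function: T(s) = K_p·G(s)/(1 + K_p·G(s)) = 66.65/(s + 14 + 66.65) = 66.65/(s + 80.65).
The closed-loop pole is at s = −80.65.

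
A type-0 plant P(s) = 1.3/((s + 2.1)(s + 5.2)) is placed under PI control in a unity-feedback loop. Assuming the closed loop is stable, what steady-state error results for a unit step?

The PI controller's integrator makes the forward path type 1, so e_ss to a step is zero.

0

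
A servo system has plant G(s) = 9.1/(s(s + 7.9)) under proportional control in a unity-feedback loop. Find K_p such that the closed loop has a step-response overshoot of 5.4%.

K_p = 3.7

From %OS = 100·exp(−πζ/√(1−ζ²)) = 5.4%, ζ = −ln(0.054)/√(π²+ln²(0.054)) = 0.6806.
Characteristic equation s² + 7.9s + 9.1K_p = 0 gives ζ = 7.9/(2√(9.1K_p)).
Setting ζ = 0.6806: √(9.1K_p) = 7.9/(2·0.6806) = 5.803, so K_p = 33.68/9.1 = 3.7.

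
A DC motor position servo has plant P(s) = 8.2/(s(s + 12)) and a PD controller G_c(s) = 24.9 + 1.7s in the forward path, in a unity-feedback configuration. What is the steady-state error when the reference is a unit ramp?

The loop has one pole at the origin (type 1). Velocity error constant K_v = lim_{s→0} s·G_c(s)P(s) = 24.9·8.2/12 = 17.01.
Steady-state error to a unit ramp: e_ss = 1/K_v = 0.0588.

0.0588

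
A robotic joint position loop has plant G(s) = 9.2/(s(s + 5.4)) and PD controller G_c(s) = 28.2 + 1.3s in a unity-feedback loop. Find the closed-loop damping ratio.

ζ = 0.539

Forward path: (28.2 + 1.3s)·9.2/(s(s+5.4)). The closed-loop characteristic equation is s² + (5.4 + 9.2·1.3)s + 9.2·28.2 = 0.
That is s² + 17.36s + 259.4 = 0, so ω_n = 16.11 rad/s and ζ = 17.36/(2·16.11) = 0.5389.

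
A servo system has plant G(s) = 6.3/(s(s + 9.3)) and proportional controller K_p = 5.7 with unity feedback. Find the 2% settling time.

T_s ≈ 0.86 s

From 1 + K_pG(s) = 0: s² + 9.3s + 35.91 = 0 ⇒ ω_n = 5.992, ζ = 0.776.
2% settling time T_s ≈ 4/(ζω_n) = 4/4.65 = 0.86 s.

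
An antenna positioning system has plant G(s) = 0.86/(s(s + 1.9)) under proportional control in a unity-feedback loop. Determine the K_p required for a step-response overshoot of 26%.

K_p = 6.76

From %OS = 100·exp(−πζ/√(1−ζ²)) = 26%, ζ = −ln(0.26)/√(π²+ln²(0.26)) = 0.3941.
Characteristic equation s² + 1.9s + 0.86K_p = 0 gives ζ = 1.9/(2√(0.86K_p)).
Setting ζ = 0.3941: √(0.86K_p) = 1.9/(2·0.3941) = 2.411, so K_p = 5.811/0.86 = 6.76.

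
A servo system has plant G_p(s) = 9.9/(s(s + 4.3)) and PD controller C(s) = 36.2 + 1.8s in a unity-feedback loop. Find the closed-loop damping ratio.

Forward path: (36.2 + 1.8s)·9.9/(s(s+4.3)). The closed-loop characteristic equation is s² + (4.3 + 9.9·1.8)s + 9.9·36.2 = 0.
That is s² + 22.12s + 358.4 = 0, so ω_n = 18.93 rad/s and ζ = 22.12/(2·18.93) = 0.5842.

ζ = 0.584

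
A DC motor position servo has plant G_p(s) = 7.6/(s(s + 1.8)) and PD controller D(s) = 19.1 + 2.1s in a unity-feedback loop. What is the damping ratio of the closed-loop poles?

ζ = 0.737

Forward path: (19.1 + 2.1s)·7.6/(s(s+1.8)). The closed-loop characteristic equation is s² + (1.8 + 7.6·2.1)s + 7.6·19.1 = 0.
That is s² + 17.76s + 145.2 = 0, so ω_n = 12.05 rad/s and ζ = 17.76/(2·12.05) = 0.737.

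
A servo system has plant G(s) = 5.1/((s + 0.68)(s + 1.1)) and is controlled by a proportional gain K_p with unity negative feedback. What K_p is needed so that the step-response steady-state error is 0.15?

For a type-0 loop with proportional control, e_ss = 1/(1 + K_p·G(0)).
G(0) = 6.818. Require 1/(1 + K_p·6.818) = 0.15, so 1 + 6.818·K_p = 6.667.
K_p = (6.667 − 1)/6.818 = 0.831.

K_p = 0.831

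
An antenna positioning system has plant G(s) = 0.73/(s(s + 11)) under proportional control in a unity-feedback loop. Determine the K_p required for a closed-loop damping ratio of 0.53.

Closed-loop characteristic equation: s² + 11s + K_p·0.73 = 0.
So ω_n = √(0.73K_p) and 2ζω_n = 11, giving ζ = 11/(2√(0.73K_p)).
Setting ζ = 0.53: √(0.73K_p) = 11/(2·0.53) = 10.38, so K_p = 107.7/0.73 = 148.

K_p = 148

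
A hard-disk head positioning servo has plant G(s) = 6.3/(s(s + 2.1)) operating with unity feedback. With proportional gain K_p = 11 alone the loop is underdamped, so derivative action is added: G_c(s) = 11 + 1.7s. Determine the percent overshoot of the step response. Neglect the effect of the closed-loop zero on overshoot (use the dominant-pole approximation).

2.27%

Forward path: (11 + 1.7s)·6.3/(s(s+2.1)). The closed-loop characteristic equation is s² + (2.1 + 6.3·1.7)s + 6.3·11 = 0.
That is s² + 12.81s + 69.3 = 0, so ω_n = 8.325 rad/s and ζ = 12.81/(2·8.325) = 0.7694.
%OS = 100·exp(−πζ/√(1−ζ²)) = 2.27%.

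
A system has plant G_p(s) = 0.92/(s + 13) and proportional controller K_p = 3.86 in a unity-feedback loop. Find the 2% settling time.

T_s ≈ 0.242 s

Closed-loop transfer function: T(s) = K_p·G_p(s)/(1 + K_p·G_p(s)) = 3.551/(s + 13 + 3.551) = 3.551/(s + 16.55).
Time constant τ = 1/16.55 = 0.06042 s, so the 2% settling time is about 4τ = 0.242 s.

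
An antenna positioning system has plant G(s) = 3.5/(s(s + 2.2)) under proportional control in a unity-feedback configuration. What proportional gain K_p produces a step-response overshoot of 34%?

K_p = 3.28

From %OS = 100·exp(−πζ/√(1−ζ²)) = 34%, ζ = −ln(0.34)/√(π²+ln²(0.34)) = 0.3248.
Characteristic equation s² + 2.2s + 3.5K_p = 0 gives ζ = 2.2/(2√(3.5K_p)).
Setting ζ = 0.3248: √(3.5K_p) = 2.2/(2·0.3248) = 3.387, so K_p = 11.47/3.5 = 3.28.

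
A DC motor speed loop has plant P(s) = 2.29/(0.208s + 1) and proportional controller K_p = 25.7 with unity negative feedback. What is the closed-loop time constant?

τ = 0.00348 s

Closed loop: T(s) = K_p·P/(1+K_p·P) = 58.85/(0.208s + 1 + 58.85), with pole at s = −(1 + 58.85)/0.208 = −287.8.
Closed-loop time constant τ = 1/287.8 = 0.00348 s.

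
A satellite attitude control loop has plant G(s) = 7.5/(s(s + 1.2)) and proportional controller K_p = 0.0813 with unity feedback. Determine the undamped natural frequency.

ω_n = 0.781 rad/s

With unity feedback the closed-loop characteristic equation is s² + 1.2s + 0.0813·7.5 = s² + 1.2s + 0.6098 = 0.
Matching s² + 2ζω_n s + ω_n²: ω_n = √0.6098 = 0.7809 rad/s and 2ζω_n = 1.2, so ζ = 1.2/(2·0.7809) = 0.768.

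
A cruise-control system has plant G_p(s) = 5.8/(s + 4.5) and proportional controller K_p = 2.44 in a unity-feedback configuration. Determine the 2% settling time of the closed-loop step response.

Closed-loop transfer function: T(s) = K_p·G_p(s)/(1 + K_p·G_p(s)) = 14.15/(s + 4.5 + 14.15) = 14.15/(s + 18.65).
Time constant τ = 1/18.65 = 0.05361 s, so the 2% settling time is about 4τ = 0.214 s.

T_s ≈ 0.214 s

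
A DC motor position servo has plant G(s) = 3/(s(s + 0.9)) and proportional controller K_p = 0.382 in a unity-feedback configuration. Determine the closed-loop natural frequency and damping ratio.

With unity feedback the closed-loop characteristic equation is s² + 0.9s + 0.382·3 = s² + 0.9s + 1.146 = 0.
Matching s² + 2ζω_n s + ω_n²: ω_n = √1.146 = 1.071 rad/s and 2ζω_n = 0.9, so ζ = 0.9/(2·1.071) = 0.42.

ω_n = 1.07 rad/s, ζ = 0.42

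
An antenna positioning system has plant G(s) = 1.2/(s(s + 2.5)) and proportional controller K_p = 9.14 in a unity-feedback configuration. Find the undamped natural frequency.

ω_n = 3.31 rad/s

The closed-loop denominator is s(s+2.5) + 9.14·1.2 = s² + 2.5s + 10.97.
Matching s² + 2ζω_n s + ω_n²: ω_n = √10.97 = 3.312 rad/s and 2ζω_n = 2.5, so ζ = 2.5/(2·3.312) = 0.377.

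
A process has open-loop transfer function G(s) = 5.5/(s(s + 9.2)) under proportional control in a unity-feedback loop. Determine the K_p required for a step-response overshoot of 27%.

From %OS = 100·exp(−πζ/√(1−ζ²)) = 27%, ζ = −ln(0.27)/√(π²+ln²(0.27)) = 0.3847.
Characteristic equation s² + 9.2s + 5.5K_p = 0 gives ζ = 9.2/(2√(5.5K_p)).
Setting ζ = 0.3847: √(5.5K_p) = 9.2/(2·0.3847) = 11.96, so K_p = 143/5.5 = 26.

K_p = 26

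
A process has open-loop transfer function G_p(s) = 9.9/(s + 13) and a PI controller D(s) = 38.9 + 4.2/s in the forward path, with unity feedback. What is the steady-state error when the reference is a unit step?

0

The open loop D(s)G_p(s) has a pole at the origin (type 1), so the static position error constant is infinite and e_ss = 1/(1+∞) = 0.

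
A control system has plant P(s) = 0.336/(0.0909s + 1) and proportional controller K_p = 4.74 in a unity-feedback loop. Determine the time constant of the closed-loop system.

Closed loop: T(s) = K_p·P/(1+K_p·P) = 1.593/(0.0909s + 1 + 1.593), with pole at s = −(1 + 1.593)/0.0909 = −28.52.
Closed-loop time constant τ = 1/28.52 = 0.0351 s.

τ = 0.0351 s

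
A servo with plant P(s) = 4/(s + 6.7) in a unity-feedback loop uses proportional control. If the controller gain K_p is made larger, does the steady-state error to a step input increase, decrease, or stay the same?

decrease

The position error constant K_pos = K_p·P(0) grows with K_p, and e_ss = 1/(1+K_pos) falls.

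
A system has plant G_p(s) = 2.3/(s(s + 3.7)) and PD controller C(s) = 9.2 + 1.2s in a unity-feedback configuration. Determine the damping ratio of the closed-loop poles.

Forward path: (9.2 + 1.2s)·2.3/(s(s+3.7)). The closed-loop characteristic equation is s² + (3.7 + 2.3·1.2)s + 2.3·9.2 = 0.
That is s² + 6.46s + 21.16 = 0, so ω_n = 4.6 rad/s and ζ = 6.46/(2·4.6) = 0.7022.

ζ = 0.702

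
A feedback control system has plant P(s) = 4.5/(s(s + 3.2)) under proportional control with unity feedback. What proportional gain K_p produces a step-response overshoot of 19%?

From %OS = 100·exp(−πζ/√(1−ζ²)) = 19%, ζ = −ln(0.19)/√(π²+ln²(0.19)) = 0.4673.
Characteristic equation s² + 3.2s + 4.5K_p = 0 gives ζ = 3.2/(2√(4.5K_p)).
Setting ζ = 0.4673: √(4.5K_p) = 3.2/(2·0.4673) = 3.424, so K_p = 11.72/4.5 = 2.6.

K_p = 2.6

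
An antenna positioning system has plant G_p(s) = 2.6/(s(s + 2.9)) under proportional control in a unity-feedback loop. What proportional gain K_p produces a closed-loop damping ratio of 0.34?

K_p = 7

Closed-loop characteristic equation: s² + 2.9s + K_p·2.6 = 0.
So ω_n = √(2.6K_p) and 2ζω_n = 2.9, giving ζ = 2.9/(2√(2.6K_p)).
Setting ζ = 0.34: √(2.6K_p) = 2.9/(2·0.34) = 4.265, so K_p = 18.19/2.6 = 7.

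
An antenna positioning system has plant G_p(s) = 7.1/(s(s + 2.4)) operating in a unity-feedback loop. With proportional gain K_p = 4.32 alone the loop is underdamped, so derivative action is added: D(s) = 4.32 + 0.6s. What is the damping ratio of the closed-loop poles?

ζ = 0.601

Forward path: (4.32 + 0.6s)·7.1/(s(s+2.4)). The closed-loop characteristic equation is s² + (2.4 + 7.1·0.6)s + 7.1·4.32 = 0.
That is s² + 6.66s + 30.67 = 0, so ω_n = 5.538 rad/s and ζ = 6.66/(2·5.538) = 0.6013.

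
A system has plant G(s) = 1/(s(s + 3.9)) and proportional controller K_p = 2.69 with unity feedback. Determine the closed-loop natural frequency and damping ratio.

With unity feedback the closed-loop characteristic equation is s² + 3.9s + 2.69·1 = s² + 3.9s + 2.69 = 0.
So ω_n² = 2.69 ⇒ ω_n = 1.64 rad/s, and ζ = 3.9/(2ω_n) = 1.19.

ω_n = 1.64 rad/s, ζ = 1.19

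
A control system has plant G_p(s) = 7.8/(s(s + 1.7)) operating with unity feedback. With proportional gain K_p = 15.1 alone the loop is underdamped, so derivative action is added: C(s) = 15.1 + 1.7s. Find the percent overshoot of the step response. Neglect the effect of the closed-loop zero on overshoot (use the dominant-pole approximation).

5.04%

Forward path: (15.1 + 1.7s)·7.8/(s(s+1.7)). The closed-loop characteristic equation is s² + (1.7 + 7.8·1.7)s + 7.8·15.1 = 0.
That is s² + 14.96s + 117.8 = 0, so ω_n = 10.85 rad/s and ζ = 14.96/(2·10.85) = 0.6892.
%OS = 100·exp(−πζ/√(1−ζ²)) = 5.04%.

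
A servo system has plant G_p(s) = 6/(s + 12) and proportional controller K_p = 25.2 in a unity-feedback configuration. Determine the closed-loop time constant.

τ = 0.00613 s

Closed-loop transfer function: T(s) = K_p·G_p(s)/(1 + K_p·G_p(s)) = 151.2/(s + 12 + 151.2) = 151.2/(s + 163.2).
Time constant τ = 1/163.2 = 0.00613 s.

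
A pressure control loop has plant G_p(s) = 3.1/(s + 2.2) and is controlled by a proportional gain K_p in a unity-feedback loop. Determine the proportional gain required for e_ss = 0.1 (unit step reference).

K_p = 6.39

Steady-state error for a unit step on this type-0 loop is 1/(1 + K_p·G_p(0)).
G_p(0) = 1.409. Require 1/(1 + K_p·1.409) = 0.1, so 1 + 1.409·K_p = 10.
K_p = (10 − 1)/1.409 = 6.39.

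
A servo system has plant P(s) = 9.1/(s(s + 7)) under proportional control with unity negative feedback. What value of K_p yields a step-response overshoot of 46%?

From %OS = 100·exp(−πζ/√(1−ζ²)) = 46%, ζ = −ln(0.46)/√(π²+ln²(0.46)) = 0.24.
Characteristic equation s² + 7s + 9.1K_p = 0 gives ζ = 7/(2√(9.1K_p)).
Setting ζ = 0.24: √(9.1K_p) = 7/(2·0.24) = 14.59, so K_p = 212.8/9.1 = 23.4.

K_p = 23.4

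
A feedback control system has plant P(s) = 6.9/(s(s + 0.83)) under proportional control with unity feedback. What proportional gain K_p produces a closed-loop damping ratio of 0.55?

K_p = 0.0825

Closed-loop characteristic equation: s² + 0.83s + K_p·6.9 = 0.
So ω_n = √(6.9K_p) and 2ζω_n = 0.83, giving ζ = 0.83/(2√(6.9K_p)).
Setting ζ = 0.55: √(6.9K_p) = 0.83/(2·0.55) = 0.7545, so K_p = 0.5693/6.9 = 0.0825.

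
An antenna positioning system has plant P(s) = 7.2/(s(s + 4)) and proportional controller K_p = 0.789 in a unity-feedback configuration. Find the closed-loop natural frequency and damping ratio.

ω_n = 2.38 rad/s, ζ = 0.839

1 + K_p·P(s) = 0 gives s² + 4s + 5.681 = 0.
So ω_n² = 5.681 ⇒ ω_n = 2.383 rad/s, and ζ = 4/(2ω_n) = 0.839.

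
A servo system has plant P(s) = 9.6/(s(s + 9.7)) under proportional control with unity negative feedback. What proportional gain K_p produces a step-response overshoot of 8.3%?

K_p = 6.35

From %OS = 100·exp(−πζ/√(1−ζ²)) = 8.3%, ζ = −ln(0.083)/√(π²+ln²(0.083)) = 0.621.
Characteristic equation s² + 9.7s + 9.6K_p = 0 gives ζ = 9.7/(2√(9.6K_p)).
Setting ζ = 0.621: √(9.6K_p) = 9.7/(2·0.621) = 7.81, so K_p = 61/9.6 = 6.35.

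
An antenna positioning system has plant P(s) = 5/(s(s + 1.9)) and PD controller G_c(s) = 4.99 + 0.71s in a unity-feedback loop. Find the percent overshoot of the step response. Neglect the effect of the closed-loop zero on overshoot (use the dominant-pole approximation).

Forward path: (4.99 + 0.71s)·5/(s(s+1.9)). The closed-loop characteristic equation is s² + (1.9 + 5·0.71)s + 5·4.99 = 0.
That is s² + 5.45s + 24.95 = 0, so ω_n = 4.995 rad/s and ζ = 5.45/(2·4.995) = 0.5455.
%OS = 100·exp(−πζ/√(1−ζ²)) = 12.9%.

12.9%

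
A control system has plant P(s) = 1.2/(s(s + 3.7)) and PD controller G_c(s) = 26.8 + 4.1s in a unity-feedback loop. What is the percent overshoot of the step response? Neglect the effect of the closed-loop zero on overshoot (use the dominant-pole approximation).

2.54%

Forward path: (26.8 + 4.1s)·1.2/(s(s+3.7)). The closed-loop characteristic equation is s² + (3.7 + 1.2·4.1)s + 1.2·26.8 = 0.
That is s² + 8.62s + 32.16 = 0, so ω_n = 5.671 rad/s and ζ = 8.62/(2·5.671) = 0.76.
%OS = 100·exp(−πζ/√(1−ζ²)) = 2.54%.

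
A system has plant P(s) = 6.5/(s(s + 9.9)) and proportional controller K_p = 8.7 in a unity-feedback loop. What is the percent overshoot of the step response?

From 1 + K_pP(s) = 0: s² + 9.9s + 56.55 = 0 ⇒ ω_n = 7.52, ζ = 0.6582.
%OS = 100·exp(−πζ/√(1−ζ²)) = 100·exp(−π·0.6582/√0.5667) = 6.41%.

6.41%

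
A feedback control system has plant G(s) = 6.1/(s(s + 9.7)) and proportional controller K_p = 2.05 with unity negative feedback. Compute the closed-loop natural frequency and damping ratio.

The closed-loop denominator is s(s+9.7) + 2.05·6.1 = s² + 9.7s + 12.5.
Matching s² + 2ζω_n s + ω_n²: ω_n = √12.5 = 3.536 rad/s and 2ζω_n = 9.7, so ζ = 9.7/(2·3.536) = 1.37.

ω_n = 3.54 rad/s, ζ = 1.37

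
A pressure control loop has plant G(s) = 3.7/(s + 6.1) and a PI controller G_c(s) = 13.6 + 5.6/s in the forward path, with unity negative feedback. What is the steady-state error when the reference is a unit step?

0

The open loop G_c(s)G(s) has a pole at the origin (type 1), so the static position error constant is infinite and e_ss = 1/(1+∞) = 0.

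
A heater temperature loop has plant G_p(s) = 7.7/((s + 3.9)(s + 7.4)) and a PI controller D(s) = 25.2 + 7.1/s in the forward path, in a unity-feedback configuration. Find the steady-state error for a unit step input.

0

The open loop D(s)G_p(s) has a pole at the origin (type 1), so the static position error constant is infinite and e_ss = 1/(1+∞) = 0.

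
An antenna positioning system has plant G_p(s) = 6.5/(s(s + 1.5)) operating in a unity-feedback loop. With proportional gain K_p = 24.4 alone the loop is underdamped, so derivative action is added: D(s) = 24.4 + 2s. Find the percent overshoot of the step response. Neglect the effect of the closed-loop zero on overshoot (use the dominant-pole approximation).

10.9%

Forward path: (24.4 + 2s)·6.5/(s(s+1.5)). The closed-loop characteristic equation is s² + (1.5 + 6.5·2)s + 6.5·24.4 = 0.
That is s² + 14.5s + 158.6 = 0, so ω_n = 12.59 rad/s and ζ = 14.5/(2·12.59) = 0.5757.
%OS = 100·exp(−πζ/√(1−ζ²)) = 10.9%.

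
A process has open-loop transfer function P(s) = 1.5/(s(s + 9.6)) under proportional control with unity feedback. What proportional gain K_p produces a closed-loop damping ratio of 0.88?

Closed-loop characteristic equation: s² + 9.6s + K_p·1.5 = 0.
So ω_n = √(1.5K_p) and 2ζω_n = 9.6, giving ζ = 9.6/(2√(1.5K_p)).
Setting ζ = 0.88: √(1.5K_p) = 9.6/(2·0.88) = 5.455, so K_p = 29.75/1.5 = 19.8.

K_p = 19.8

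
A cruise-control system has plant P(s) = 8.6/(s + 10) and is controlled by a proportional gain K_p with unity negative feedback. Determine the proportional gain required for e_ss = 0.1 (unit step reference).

The loop is type 0, so e_ss(step) = 1/(1 + K_pos) with K_pos = K_p·P(0).
P(0) = 0.86. Require 1/(1 + K_p·0.86) = 0.1, so 1 + 0.86·K_p = 10.
K_p = (10 − 1)/0.86 = 10.5.

K_p = 10.5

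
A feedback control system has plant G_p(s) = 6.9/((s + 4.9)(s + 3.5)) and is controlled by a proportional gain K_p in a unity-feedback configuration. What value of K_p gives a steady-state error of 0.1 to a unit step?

For a type-0 loop with proportional control, e_ss = 1/(1 + K_p·G_p(0)).
G_p(0) = 0.4023. Require 1/(1 + K_p·0.4023) = 0.1, so 1 + 0.4023·K_p = 10.
K_p = (10 − 1)/0.4023 = 22.4.

K_p = 22.4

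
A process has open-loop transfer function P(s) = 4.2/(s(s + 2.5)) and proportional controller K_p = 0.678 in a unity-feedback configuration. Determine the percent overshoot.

3.13%

The closed-loop denominator s² + 2.5s + 2.848 gives ω_n = √2.848 = 1.687 and ζ = 2.5/(2ω_n) = 0.7407.
%OS = 100·exp(−πζ/√(1−ζ²)) = 100·exp(−π·0.7407/√0.4513) = 3.13%.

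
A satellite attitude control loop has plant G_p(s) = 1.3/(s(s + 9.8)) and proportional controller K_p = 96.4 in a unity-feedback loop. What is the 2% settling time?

From 1 + K_pG_p(s) = 0: s² + 9.8s + 125.3 = 0 ⇒ ω_n = 11.19, ζ = 0.4377.
2% settling time T_s ≈ 4/(ζω_n) = 4/4.9 = 0.816 s.

T_s ≈ 0.816 s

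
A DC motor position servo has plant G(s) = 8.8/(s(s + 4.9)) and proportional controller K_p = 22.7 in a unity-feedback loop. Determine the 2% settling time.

The closed-loop denominator s² + 4.9s + 199.8 gives ω_n = √199.8 = 14.13 and ζ = 4.9/(2ω_n) = 0.1733.
2% settling time T_s ≈ 4/(ζω_n) = 4/2.45 = 1.63 s.

T_s ≈ 1.63 s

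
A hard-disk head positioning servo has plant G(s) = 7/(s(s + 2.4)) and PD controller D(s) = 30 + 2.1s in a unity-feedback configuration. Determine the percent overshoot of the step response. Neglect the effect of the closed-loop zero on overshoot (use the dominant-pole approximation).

10.1%

Forward path: (30 + 2.1s)·7/(s(s+2.4)). The closed-loop characteristic equation is s² + (2.4 + 7·2.1)s + 7·30 = 0.
That is s² + 17.1s + 210 = 0, so ω_n = 14.49 rad/s and ζ = 17.1/(2·14.49) = 0.59.
%OS = 100·exp(−πζ/√(1−ζ²)) = 10.1%.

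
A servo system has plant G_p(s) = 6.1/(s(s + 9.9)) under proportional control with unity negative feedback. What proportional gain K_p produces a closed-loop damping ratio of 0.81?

K_p = 6.12

Closed-loop characteristic equation: s² + 9.9s + K_p·6.1 = 0.
So ω_n = √(6.1K_p) and 2ζω_n = 9.9, giving ζ = 9.9/(2√(6.1K_p)).
Setting ζ = 0.81: √(6.1K_p) = 9.9/(2·0.81) = 6.111, so K_p = 37.35/6.1 = 6.12.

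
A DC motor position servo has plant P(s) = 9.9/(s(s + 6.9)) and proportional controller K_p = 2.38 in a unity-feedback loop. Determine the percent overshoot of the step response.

4.18%

The closed-loop denominator s² + 6.9s + 23.56 gives ω_n = √23.56 = 4.854 and ζ = 6.9/(2ω_n) = 0.7107.
%OS = 100·exp(−πζ/√(1−ζ²)) = 100·exp(−π·0.7107/√0.4948) = 4.18%.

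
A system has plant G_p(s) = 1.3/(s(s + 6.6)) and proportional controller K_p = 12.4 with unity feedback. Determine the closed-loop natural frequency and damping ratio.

1 + K_p·G_p(s) = 0 gives s² + 6.6s + 16.12 = 0.
So ω_n² = 16.12 ⇒ ω_n = 4.015 rad/s, and ζ = 6.6/(2ω_n) = 0.822.

ω_n = 4.01 rad/s, ζ = 0.822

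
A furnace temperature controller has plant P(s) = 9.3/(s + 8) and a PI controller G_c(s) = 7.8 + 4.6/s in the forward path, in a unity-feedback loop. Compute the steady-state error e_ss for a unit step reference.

The open loop G_c(s)P(s) has a pole at the origin (type 1), so the static position error constant is infinite and e_ss = 1/(1+∞) = 0.

0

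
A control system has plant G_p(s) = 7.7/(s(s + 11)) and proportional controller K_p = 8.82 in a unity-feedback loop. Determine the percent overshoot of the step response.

5.99%

The closed-loop denominator s² + 11s + 67.91 gives ω_n = √67.91 = 8.241 and ζ = 11/(2ω_n) = 0.6674.
%OS = 100·exp(−πζ/√(1−ζ²)) = 100·exp(−π·0.6674/√0.5546) = 5.99%.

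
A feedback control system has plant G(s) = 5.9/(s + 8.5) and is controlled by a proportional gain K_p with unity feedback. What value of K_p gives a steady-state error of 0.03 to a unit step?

The loop is type 0, so e_ss(step) = 1/(1 + K_pos) with K_pos = K_p·G(0).
G(0) = 0.6941. Require 1/(1 + K_p·0.6941) = 0.03, so 1 + 0.6941·K_p = 33.33.
K_p = (33.33 − 1)/0.6941 = 46.6.

K_p = 46.6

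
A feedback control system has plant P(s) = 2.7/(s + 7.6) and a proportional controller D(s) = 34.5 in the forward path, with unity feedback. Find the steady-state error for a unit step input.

The loop is type 0. Static position error constant K_pos = D(0)·P(0) = 34.5·0.3553 = 12.26.
Steady-state error to a unit step: e_ss = 1/(1+K_pos) = 1/13.26 = 0.0754.

0.0754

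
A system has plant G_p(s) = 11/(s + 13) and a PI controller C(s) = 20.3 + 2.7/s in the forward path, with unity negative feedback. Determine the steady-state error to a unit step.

0

The open loop C(s)G_p(s) has a pole at the origin (type 1), so the static position error constant is infinite and e_ss = 1/(1+∞) = 0.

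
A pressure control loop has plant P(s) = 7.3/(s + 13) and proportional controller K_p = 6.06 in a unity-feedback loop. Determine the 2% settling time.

T_s ≈ 0.0699 s

Closed-loop transfer function: T(s) = K_p·P(s)/(1 + K_p·P(s)) = 44.24/(s + 13 + 44.24) = 44.24/(s + 57.24).
Time constant τ = 1/57.24 = 0.01747 s, so the 2% settling time is about 4τ = 0.0699 s.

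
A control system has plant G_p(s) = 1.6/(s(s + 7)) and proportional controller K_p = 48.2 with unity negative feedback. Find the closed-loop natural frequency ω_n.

ω_n = 8.78 rad/s

The closed-loop denominator is s(s+7) + 48.2·1.6 = s² + 7s + 77.12.
Matching s² + 2ζω_n s + ω_n²: ω_n = √77.12 = 8.782 rad/s and 2ζω_n = 7, so ζ = 7/(2·8.782) = 0.399.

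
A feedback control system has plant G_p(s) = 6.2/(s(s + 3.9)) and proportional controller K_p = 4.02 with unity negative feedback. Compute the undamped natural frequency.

The closed-loop denominator is s(s+3.9) + 4.02·6.2 = s² + 3.9s + 24.92.
Matching s² + 2ζω_n s + ω_n²: ω_n = √24.92 = 4.992 rad/s and 2ζω_n = 3.9, so ζ = 3.9/(2·4.992) = 0.391.

ω_n = 4.99 rad/s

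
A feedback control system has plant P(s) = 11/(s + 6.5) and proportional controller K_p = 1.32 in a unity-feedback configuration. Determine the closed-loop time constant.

Closed-loop transfer function: T(s) = K_p·P(s)/(1 + K_p·P(s)) = 14.52/(s + 6.5 + 14.52) = 14.52/(s + 21.02).
Time constant τ = 1/21.02 = 0.0476 s.

τ = 0.0476 s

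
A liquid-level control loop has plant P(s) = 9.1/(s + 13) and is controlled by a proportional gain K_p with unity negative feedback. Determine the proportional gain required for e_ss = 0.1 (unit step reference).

K_p = 12.9

Steady-state error for a unit step on this type-0 loop is 1/(1 + K_p·P(0)).
P(0) = 0.7. Require 1/(1 + K_p·0.7) = 0.1, so 1 + 0.7·K_p = 10.
K_p = (10 − 1)/0.7 = 12.9.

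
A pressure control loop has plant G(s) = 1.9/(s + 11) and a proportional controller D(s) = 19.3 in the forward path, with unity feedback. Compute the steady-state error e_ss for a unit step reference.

0.231

The loop is type 0. Static position error constant K_pos = D(0)·G(0) = 19.3·0.1727 = 3.334.
Steady-state error to a unit step: e_ss = 1/(1+K_pos) = 1/4.334 = 0.231.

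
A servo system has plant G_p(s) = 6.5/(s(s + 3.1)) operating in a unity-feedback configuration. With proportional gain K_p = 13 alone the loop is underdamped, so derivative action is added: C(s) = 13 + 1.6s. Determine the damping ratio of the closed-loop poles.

ζ = 0.734

Forward path: (13 + 1.6s)·6.5/(s(s+3.1)). The closed-loop characteristic equation is s² + (3.1 + 6.5·1.6)s + 6.5·13 = 0.
That is s² + 13.5s + 84.5 = 0, so ω_n = 9.192 rad/s and ζ = 13.5/(2·9.192) = 0.7343.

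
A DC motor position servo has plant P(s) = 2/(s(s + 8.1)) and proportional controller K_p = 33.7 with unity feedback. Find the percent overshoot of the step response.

16.8%

From 1 + K_pP(s) = 0: s² + 8.1s + 67.4 = 0 ⇒ ω_n = 8.21, ζ = 0.4933.
%OS = 100·exp(−πζ/√(1−ζ²)) = 100·exp(−π·0.4933/√0.7566) = 16.8%.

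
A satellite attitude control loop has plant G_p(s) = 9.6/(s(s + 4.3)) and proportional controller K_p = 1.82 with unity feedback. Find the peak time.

The closed-loop denominator s² + 4.3s + 17.47 gives ω_n = √17.47 = 4.18 and ζ = 4.3/(2ω_n) = 0.5144.
Damped frequency ω_d = ω_n√(1−ζ²) = 3.585 rad/s, so peak time T_p = π/ω_d = 0.876 s.

T_p = 0.876 s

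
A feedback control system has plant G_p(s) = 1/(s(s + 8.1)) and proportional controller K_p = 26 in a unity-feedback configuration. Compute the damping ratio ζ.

1 + K_p·G_p(s) = 0 gives s² + 8.1s + 26 = 0.
So ω_n² = 26 ⇒ ω_n = 5.099 rad/s, and ζ = 8.1/(2ω_n) = 0.794.

ζ = 0.794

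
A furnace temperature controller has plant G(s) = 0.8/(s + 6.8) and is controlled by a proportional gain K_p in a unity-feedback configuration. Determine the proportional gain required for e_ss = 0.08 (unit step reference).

Steady-state error for a unit step on this type-0 loop is 1/(1 + K_p·G(0)).
G(0) = 0.1176. Require 1/(1 + K_p·0.1176) = 0.08, so 1 + 0.1176·K_p = 12.5.
K_p = (12.5 − 1)/0.1176 = 97.7.

K_p = 97.7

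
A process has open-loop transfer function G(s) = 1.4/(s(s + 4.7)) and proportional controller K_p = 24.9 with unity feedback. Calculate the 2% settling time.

The closed-loop denominator s² + 4.7s + 34.86 gives ω_n = √34.86 = 5.904 and ζ = 4.7/(2ω_n) = 0.398.
2% settling time T_s ≈ 4/(ζω_n) = 4/2.35 = 1.7 s.

T_s ≈ 1.7 s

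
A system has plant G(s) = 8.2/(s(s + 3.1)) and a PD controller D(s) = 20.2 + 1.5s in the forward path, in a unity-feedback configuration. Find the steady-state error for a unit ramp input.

0.0187

The loop has one pole at the origin (type 1). Velocity error constant K_v = lim_{s→0} s·D(s)G(s) = 20.2·8.2/3.1 = 53.43.
Steady-state error to a unit ramp: e_ss = 1/K_v = 0.0187.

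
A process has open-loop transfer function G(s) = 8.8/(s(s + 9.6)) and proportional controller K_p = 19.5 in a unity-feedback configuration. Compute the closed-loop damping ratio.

1 + K_p·G(s) = 0 gives s² + 9.6s + 171.6 = 0.
Matching s² + 2ζω_n s + ω_n²: ω_n = √171.6 = 13.1 rad/s and 2ζω_n = 9.6, so ζ = 9.6/(2·13.1) = 0.366.

ζ = 0.366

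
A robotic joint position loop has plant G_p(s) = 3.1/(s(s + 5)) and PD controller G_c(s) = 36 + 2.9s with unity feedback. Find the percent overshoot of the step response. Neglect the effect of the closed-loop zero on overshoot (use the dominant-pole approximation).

Forward path: (36 + 2.9s)·3.1/(s(s+5)). The closed-loop characteristic equation is s² + (5 + 3.1·2.9)s + 3.1·36 = 0.
That is s² + 13.99s + 111.6 = 0, so ω_n = 10.56 rad/s and ζ = 13.99/(2·10.56) = 0.6621.
%OS = 100·exp(−πζ/√(1−ζ²)) = 6.23%.

6.23%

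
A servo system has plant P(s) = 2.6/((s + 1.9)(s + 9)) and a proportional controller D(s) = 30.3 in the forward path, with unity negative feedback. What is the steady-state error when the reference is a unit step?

0.178

The loop is type 0. Static position error constant K_pos = D(0)·P(0) = 30.3·0.152 = 4.607.
Steady-state error to a unit step: e_ss = 1/(1+K_pos) = 1/5.607 = 0.178.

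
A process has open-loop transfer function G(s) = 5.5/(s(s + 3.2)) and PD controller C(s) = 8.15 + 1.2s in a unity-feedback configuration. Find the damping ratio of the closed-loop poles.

Forward path: (8.15 + 1.2s)·5.5/(s(s+3.2)). The closed-loop characteristic equation is s² + (3.2 + 5.5·1.2)s + 5.5·8.15 = 0.
That is s² + 9.8s + 44.83 = 0, so ω_n = 6.695 rad/s and ζ = 9.8/(2·6.695) = 0.7319.

ζ = 0.732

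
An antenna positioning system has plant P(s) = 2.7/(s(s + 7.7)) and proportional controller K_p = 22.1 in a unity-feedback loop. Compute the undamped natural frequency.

ω_n = 7.72 rad/s

The closed-loop denominator is s(s+7.7) + 22.1·2.7 = s² + 7.7s + 59.67.
Matching s² + 2ζω_n s + ω_n²: ω_n = √59.67 = 7.725 rad/s and 2ζω_n = 7.7, so ζ = 7.7/(2·7.725) = 0.498.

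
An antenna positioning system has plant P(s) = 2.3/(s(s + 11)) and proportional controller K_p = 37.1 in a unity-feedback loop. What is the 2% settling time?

T_s ≈ 0.727 s

Closed-loop characteristic equation: s² + 11s + 85.33 = 0, so ω_n = 9.237 rad/s and ζ = 11/(2·9.237) = 0.5954.
2% settling time T_s ≈ 4/(ζω_n) = 4/5.5 = 0.727 s.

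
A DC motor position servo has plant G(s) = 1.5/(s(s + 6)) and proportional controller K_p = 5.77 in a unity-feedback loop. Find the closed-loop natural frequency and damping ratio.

ω_n = 2.94 rad/s, ζ = 1.02

The closed-loop denominator is s(s+6) + 5.77·1.5 = s² + 6s + 8.655.
Matching s² + 2ζω_n s + ω_n²: ω_n = √8.655 = 2.942 rad/s and 2ζω_n = 6, so ζ = 6/(2·2.942) = 1.02.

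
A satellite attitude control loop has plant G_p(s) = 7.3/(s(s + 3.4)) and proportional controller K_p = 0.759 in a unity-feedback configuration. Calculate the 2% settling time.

T_s ≈ 2.35 s

The closed-loop denominator s² + 3.4s + 5.541 gives ω_n = √5.541 = 2.354 and ζ = 3.4/(2ω_n) = 0.7222.
2% settling time T_s ≈ 4/(ζω_n) = 4/1.7 = 2.35 s.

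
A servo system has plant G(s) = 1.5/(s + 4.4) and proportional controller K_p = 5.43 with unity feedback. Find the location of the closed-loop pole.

s = -12.54

Closed-loop transfer function: T(s) = K_p·G(s)/(1 + K_p·G(s)) = 8.145/(s + 4.4 + 8.145) = 8.145/(s + 12.54).
The closed-loop pole is at s = −12.54.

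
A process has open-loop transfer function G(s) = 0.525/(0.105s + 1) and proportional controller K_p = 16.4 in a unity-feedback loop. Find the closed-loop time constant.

τ = 0.0109 s

Closed loop: T(s) = K_p·G/(1+K_p·G) = 8.61/(0.105s + 1 + 8.61), with pole at s = −(1 + 8.61)/0.105 = −91.52.
Closed-loop time constant τ = 1/91.52 = 0.0109 s.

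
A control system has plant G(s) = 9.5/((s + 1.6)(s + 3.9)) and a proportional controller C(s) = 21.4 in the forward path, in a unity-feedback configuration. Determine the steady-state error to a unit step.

The loop is type 0. Static position error constant K_pos = C(0)·G(0) = 21.4·1.522 = 32.58.
Steady-state error to a unit step: e_ss = 1/(1+K_pos) = 1/33.58 = 0.0298.

0.0298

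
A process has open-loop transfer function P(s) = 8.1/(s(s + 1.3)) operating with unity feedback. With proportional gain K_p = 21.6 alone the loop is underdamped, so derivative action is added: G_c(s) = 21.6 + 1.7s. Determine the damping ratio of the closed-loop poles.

ζ = 0.57

Forward path: (21.6 + 1.7s)·8.1/(s(s+1.3)). The closed-loop characteristic equation is s² + (1.3 + 8.1·1.7)s + 8.1·21.6 = 0.
That is s² + 15.07s + 175 = 0, so ω_n = 13.23 rad/s and ζ = 15.07/(2·13.23) = 0.5697.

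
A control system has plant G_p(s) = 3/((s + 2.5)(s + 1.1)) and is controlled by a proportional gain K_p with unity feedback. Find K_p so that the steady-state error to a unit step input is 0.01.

For a type-0 loop with proportional control, e_ss = 1/(1 + K_p·G_p(0)).
G_p(0) = 1.091. Require 1/(1 + K_p·1.091) = 0.01, so 1 + 1.091·K_p = 100.
K_p = (100 − 1)/1.091 = 90.8.

K_p = 90.8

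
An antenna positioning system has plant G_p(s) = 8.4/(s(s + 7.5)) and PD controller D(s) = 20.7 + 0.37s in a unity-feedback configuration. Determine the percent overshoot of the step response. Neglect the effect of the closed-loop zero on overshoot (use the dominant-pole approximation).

Forward path: (20.7 + 0.37s)·8.4/(s(s+7.5)). The closed-loop characteristic equation is s² + (7.5 + 8.4·0.37)s + 8.4·20.7 = 0.
That is s² + 10.61s + 173.9 = 0, so ω_n = 13.19 rad/s and ζ = 10.61/(2·13.19) = 0.4022.
%OS = 100·exp(−πζ/√(1−ζ²)) = 25.2%.

25.2%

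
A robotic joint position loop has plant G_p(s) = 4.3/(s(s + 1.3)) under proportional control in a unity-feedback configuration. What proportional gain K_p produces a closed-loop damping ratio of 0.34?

K_p = 0.85

Closed-loop characteristic equation: s² + 1.3s + K_p·4.3 = 0.
So ω_n = √(4.3K_p) and 2ζω_n = 1.3, giving ζ = 1.3/(2√(4.3K_p)).
Setting ζ = 0.34: √(4.3K_p) = 1.3/(2·0.34) = 1.912, so K_p = 3.655/4.3 = 0.85.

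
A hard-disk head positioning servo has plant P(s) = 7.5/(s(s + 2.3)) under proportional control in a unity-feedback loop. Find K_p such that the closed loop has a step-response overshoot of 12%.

From %OS = 100·exp(−πζ/√(1−ζ²)) = 12%, ζ = −ln(0.12)/√(π²+ln²(0.12)) = 0.5594.
Characteristic equation s² + 2.3s + 7.5K_p = 0 gives ζ = 2.3/(2√(7.5K_p)).
Setting ζ = 0.5594: √(7.5K_p) = 2.3/(2·0.5594) = 2.056, so K_p = 4.226/7.5 = 0.563.

K_p = 0.563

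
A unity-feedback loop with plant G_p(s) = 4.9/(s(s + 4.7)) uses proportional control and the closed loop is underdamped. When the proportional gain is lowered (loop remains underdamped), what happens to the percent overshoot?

decrease

ζ = 4.7/(2√(4.9K_p)) rises as K_p falls; higher damping means less overshoot.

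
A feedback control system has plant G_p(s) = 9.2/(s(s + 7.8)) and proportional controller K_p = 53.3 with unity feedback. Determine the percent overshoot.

Closed-loop characteristic equation: s² + 7.8s + 490.4 = 0, so ω_n = 22.14 rad/s and ζ = 7.8/(2·22.14) = 0.1761.
%OS = 100·exp(−πζ/√(1−ζ²)) = 100·exp(−π·0.1761/√0.969) = 57%.

57%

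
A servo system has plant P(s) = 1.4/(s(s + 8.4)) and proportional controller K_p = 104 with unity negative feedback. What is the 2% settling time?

The closed-loop denominator s² + 8.4s + 145.6 gives ω_n = √145.6 = 12.07 and ζ = 8.4/(2ω_n) = 0.3481.
2% settling time T_s ≈ 4/(ζω_n) = 4/4.2 = 0.952 s.

T_s ≈ 0.952 s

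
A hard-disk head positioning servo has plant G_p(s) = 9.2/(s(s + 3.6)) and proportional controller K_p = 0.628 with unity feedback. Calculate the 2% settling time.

Closed-loop characteristic equation: s² + 3.6s + 5.778 = 0, so ω_n = 2.404 rad/s and ζ = 3.6/(2·2.404) = 0.7489.
2% settling time T_s ≈ 4/(ζω_n) = 4/1.8 = 2.22 s.

T_s ≈ 2.22 s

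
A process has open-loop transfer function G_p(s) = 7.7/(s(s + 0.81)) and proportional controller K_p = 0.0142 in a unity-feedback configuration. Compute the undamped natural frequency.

With unity feedback the closed-loop characteristic equation is s² + 0.81s + 0.0142·7.7 = s² + 0.81s + 0.1093 = 0.
So ω_n² = 0.1093 ⇒ ω_n = 0.3307 rad/s, and ζ = 0.81/(2ω_n) = 1.22.

ω_n = 0.331 rad/s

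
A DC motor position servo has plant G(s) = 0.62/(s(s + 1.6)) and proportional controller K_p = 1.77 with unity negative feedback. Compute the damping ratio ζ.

ζ = 0.764

The closed-loop denominator is s(s+1.6) + 1.77·0.62 = s² + 1.6s + 1.097.
Matching s² + 2ζω_n s + ω_n²: ω_n = √1.097 = 1.048 rad/s and 2ζω_n = 1.6, so ζ = 1.6/(2·1.048) = 0.764.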